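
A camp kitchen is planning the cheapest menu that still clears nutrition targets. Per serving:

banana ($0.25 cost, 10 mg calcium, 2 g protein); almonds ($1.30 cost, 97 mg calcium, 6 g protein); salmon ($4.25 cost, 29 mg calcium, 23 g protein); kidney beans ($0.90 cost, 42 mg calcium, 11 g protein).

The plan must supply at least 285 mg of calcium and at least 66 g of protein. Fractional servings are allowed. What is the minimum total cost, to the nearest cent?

$5.76

For a min-cost LP with two ≥-constraints, a basic feasible solution has at most two positive variables.
banana only: max(285/10, 66/2) = 33 servings → $8.25.
almonds only: max(285/97, 66/6) = 11 servings → $14.30.
salmon only: max(285/29, 66/23) = 9.828 servings → $41.77.
kidney beans only: max(285/42, 66/11) = 6.786 servings → $6.11.
banana + almonds with both targets exact would need a negative amount; discard.
banana + salmon with both tight: 26.98 servings and 0.5233 servings → $8.97.
banana + kidney beans with both tight: 13.96 servings and 3.462 servings → $6.61.
almonds + salmon with both tight: 2.256 servings and 2.281 servings → $12.63.
almonds + kidney beans with both tight: 0.4454 servings and 5.757 servings → $5.76.
salmon + kidney beans with both targets exact would need a negative amount; discard.
The minimum over all feasible corners is $5.76.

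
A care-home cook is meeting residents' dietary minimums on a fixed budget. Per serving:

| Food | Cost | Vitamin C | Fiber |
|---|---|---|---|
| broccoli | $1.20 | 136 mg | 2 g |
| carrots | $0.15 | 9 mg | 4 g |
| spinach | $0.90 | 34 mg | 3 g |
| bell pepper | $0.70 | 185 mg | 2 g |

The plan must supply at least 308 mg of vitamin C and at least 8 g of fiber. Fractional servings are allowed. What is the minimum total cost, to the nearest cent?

$1.30

broccoli only: max(308/136, 8/2) = 4 servings → $4.80.
carrots only: max(308/9, 8/4) = 34.22 servings → $5.13.
spinach only: max(308/34, 8/3) = 9.059 servings → $8.15.
bell pepper only: max(308/185, 8/2) = 4 servings → $2.80.
broccoli + carrots with both tight: 2.205 servings and 0.8973 servings → $2.78.
broccoli + spinach with both tight: 1.918 servings and 1.388 servings → $3.55.
broccoli + bell pepper: intersection lies outside the first quadrant.
carrots + spinach: the both-tight solution has a negative serving — not a feasible corner.
carrots + bell pepper with both tight: 1.197 servings and 1.607 servings → $1.30.
spinach + bell pepper with both tight: 1.774 servings and 1.339 servings → $2.53.
The minimum over all feasible corners is $1.30.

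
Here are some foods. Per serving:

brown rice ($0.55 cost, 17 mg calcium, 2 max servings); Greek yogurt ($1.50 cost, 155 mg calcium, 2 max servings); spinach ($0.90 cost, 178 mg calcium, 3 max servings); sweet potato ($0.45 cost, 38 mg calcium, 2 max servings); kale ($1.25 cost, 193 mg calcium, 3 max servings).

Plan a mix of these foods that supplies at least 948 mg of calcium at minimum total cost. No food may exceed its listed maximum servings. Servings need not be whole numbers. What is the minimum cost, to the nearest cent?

$5.38

Cost per mg of calcium: spinach $0.0051, kale $0.0065, Greek yogurt $0.0097, sweet potato $0.0118, brown rice $0.0324.
Take 3 servings of spinach: +534.0 mg calcium for $2.70 (total $2.70, still need 414.0 mg).
Take 2.145 servings of kale: +414.0 mg calcium for $2.68 (total $5.38, still need 0.0 mg).
Greedy by cheapest-per-mg is optimal for a single linear constraint, so the minimum cost is $5.38.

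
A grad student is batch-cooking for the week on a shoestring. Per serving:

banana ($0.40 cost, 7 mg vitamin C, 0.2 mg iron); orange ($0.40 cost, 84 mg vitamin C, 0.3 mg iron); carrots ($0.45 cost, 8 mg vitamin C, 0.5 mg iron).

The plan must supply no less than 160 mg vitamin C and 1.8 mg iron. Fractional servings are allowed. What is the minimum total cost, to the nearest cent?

Compare the cost at each extreme point of the feasible region.
banana only: max(160/7, 1.8/0.2) = 22.86 servings → $9.14.
orange only: max(160/84, 1.8/0.3) = 6 servings → $2.40.
carrots only: max(160/8, 1.8/0.5) = 20 servings → $9.00.
banana + orange with both tight: 7.02 servings and 1.32 servings → $3.34.
banana + carrots with both targets exact would need a negative amount; discard.
orange + carrots with both tight: 1.657 servings and 2.606 servings → $1.84.
Cheapest feasible corner: $1.84.

$1.84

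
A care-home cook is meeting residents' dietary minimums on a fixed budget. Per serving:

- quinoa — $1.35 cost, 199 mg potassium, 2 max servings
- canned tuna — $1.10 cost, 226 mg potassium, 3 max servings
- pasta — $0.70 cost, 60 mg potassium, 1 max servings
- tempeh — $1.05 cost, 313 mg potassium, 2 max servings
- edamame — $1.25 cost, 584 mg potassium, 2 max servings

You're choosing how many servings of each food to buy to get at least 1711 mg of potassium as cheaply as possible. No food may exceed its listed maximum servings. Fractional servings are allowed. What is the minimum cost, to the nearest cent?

$4.32

Cost per mg of potassium: edamame $0.0021, tempeh $0.0034, canned tuna $0.0049, quinoa $0.0068, pasta $0.0117.
Take 2 servings of edamame: +1168.0 mg potassium for $2.50 (total $2.50, still need 543.0 mg).
Take 1.735 servings of tempeh: +543.0 mg potassium for $1.82 (total $4.32, still need 0.0 mg).
Greedy by cheapest-per-mg is optimal for a single linear constraint, so the minimum cost is $4.32.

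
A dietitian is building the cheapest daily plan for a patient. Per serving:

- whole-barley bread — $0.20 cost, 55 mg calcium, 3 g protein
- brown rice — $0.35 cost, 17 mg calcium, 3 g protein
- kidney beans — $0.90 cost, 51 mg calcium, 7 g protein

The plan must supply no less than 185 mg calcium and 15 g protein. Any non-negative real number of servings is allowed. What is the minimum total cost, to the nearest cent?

An LP optimum is at a vertex; with two nutrient constraints at most two foods are used. Check each candidate.
whole-barley bread only: max(185/55, 15/3) = 5 servings → $1.00.
brown rice only: max(185/17, 15/3) = 10.88 servings → $3.81.
kidney beans only: max(185/51, 15/7) = 3.627 servings → $3.26.
whole-barley bread + brown rice with both tight: 2.632 servings and 2.368 servings → $1.36.
whole-barley bread + kidney beans with both tight: 2.284 servings and 1.164 servings → $1.50.
brown rice + kidney beans with both targets exact would need a negative amount; discard.
Cheapest feasible corner: $1.00.

$1.00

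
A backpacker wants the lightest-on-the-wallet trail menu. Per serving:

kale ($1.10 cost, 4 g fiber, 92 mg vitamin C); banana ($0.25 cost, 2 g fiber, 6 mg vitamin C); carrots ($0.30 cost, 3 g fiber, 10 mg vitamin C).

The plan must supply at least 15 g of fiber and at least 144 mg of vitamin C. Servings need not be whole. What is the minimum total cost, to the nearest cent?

kale only: max(15/4, 144/92) = 3.75 servings → $4.12.
banana only: max(15/2, 144/6) = 24 servings → $6.00.
carrots only: max(15/3, 144/10) = 14.4 servings → $4.32.
kale + banana with both tight: 1.238 servings and 5.025 servings → $2.62.
kale + carrots with both tight: 1.195 servings and 3.407 servings → $2.34.
banana + carrots with both targets exact would need a negative amount; discard.
Cheapest feasible corner: $2.34.

$2.34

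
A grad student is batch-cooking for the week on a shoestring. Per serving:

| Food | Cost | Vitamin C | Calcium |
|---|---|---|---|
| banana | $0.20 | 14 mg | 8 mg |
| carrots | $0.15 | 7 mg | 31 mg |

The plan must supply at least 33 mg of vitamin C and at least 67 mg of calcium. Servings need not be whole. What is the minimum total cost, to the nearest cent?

An LP optimum is at a vertex; with two nutrient constraints at most two foods are used. Check each candidate.
banana only: max(33/14, 67/8) = 8.375 servings → $1.68.
carrots only: max(33/7, 67/31) = 4.714 servings → $0.71.
banana + carrots with both tight: 1.466 servings and 1.783 servings → $0.56.
So the least-cost plan costs $0.56.

$0.56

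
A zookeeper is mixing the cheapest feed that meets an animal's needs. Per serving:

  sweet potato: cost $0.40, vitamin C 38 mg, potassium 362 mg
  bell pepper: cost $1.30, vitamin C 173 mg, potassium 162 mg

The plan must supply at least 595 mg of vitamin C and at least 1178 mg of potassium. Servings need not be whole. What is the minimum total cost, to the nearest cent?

$4.69

Minimising a linear cost over {vitamin C ≥ 595, potassium ≥ 1178, servings ≥ 0} — the optimum is at a vertex, using one or two foods.
sweet potato only: max(595/38, 1178/362) = 15.66 servings → $6.26.
bell pepper only: max(595/173, 1178/162) = 7.272 servings → $9.45.
sweet potato + bell pepper with both tight: 1.902 servings and 3.022 servings → $4.69.
The minimum over all feasible corners is $4.69.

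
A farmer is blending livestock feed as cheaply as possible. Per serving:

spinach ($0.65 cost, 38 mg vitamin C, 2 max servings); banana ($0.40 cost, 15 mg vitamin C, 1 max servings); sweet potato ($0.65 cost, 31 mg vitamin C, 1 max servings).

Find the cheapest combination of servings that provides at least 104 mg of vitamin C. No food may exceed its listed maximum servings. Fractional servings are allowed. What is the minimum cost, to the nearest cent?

$1.89

Cost per mg of vitamin C: spinach $0.0171, sweet potato $0.0210, banana $0.0267.
Take 2 servings of spinach: +76.0 mg vitamin C for $1.30 (total $1.30, still need 28.0 mg).
Take 0.9032 servings of sweet potato: +28.0 mg vitamin C for $0.59 (total $1.89, still need 0.0 mg).
Filling from the cheapest source first is optimal under one linear minimum: $1.89.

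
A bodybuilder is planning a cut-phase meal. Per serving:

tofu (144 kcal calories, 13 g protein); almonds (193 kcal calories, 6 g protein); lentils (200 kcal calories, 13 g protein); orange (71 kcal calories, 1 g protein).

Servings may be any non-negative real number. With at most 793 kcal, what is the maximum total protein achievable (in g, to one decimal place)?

71.6 g

Protein per kcal: tofu 0.09028, lentils 0.065, almonds 0.03109, orange 0.01408.
With no serving limits, spend the whole calories allowance on tofu: 793 kcal / 144 kcal × 13 g = 71.6 g.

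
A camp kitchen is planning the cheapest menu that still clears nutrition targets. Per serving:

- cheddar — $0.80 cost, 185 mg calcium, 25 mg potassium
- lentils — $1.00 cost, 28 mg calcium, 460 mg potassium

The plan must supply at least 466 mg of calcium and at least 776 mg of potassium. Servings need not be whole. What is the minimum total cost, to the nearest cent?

Compare the cost at each extreme point of the feasible region.
cheddar only: max(466/185, 776/25) = 31.04 servings → $24.83.
lentils only: max(466/28, 776/460) = 16.64 servings → $16.64.
cheddar + lentils with both tight: 2.282 servings and 1.563 servings → $3.39.
Cheapest feasible corner: $3.39.

$3.39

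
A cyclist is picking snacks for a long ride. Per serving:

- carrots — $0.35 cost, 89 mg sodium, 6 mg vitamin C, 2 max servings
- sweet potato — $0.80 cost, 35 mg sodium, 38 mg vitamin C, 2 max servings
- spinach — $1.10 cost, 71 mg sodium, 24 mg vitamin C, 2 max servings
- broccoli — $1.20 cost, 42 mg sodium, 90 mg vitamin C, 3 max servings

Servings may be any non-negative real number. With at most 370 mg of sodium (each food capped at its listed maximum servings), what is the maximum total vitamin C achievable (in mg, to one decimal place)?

Vitamin C per mg sodium: broccoli 2.143, sweet potato 1.086, spinach 0.338, carrots 0.06742.
Take 3 servings of broccoli: uses 126 mg sodium, +270.0 mg vitamin C (running total 270.0 mg).
Take 2 servings of sweet potato: uses 70 mg sodium, +76.0 mg vitamin C (running total 346.0 mg).
Take 2 servings of spinach: uses 142 mg sodium, +48.0 mg vitamin C (running total 394.0 mg).
Take 0.3596 servings of carrots: uses 32 mg sodium, +2.2 mg vitamin C (running total 396.2 mg).
Filling greedily by vitamin C-per-mg sodium is optimal for one linear limit, giving 396.2 mg.

396.2 mg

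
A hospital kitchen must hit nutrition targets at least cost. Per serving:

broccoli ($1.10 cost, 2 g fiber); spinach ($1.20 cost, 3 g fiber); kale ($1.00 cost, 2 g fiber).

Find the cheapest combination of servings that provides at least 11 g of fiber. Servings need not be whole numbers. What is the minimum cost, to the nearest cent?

Cost per g of fiber: spinach $0.4000, kale $0.5000, broccoli $0.5500.
With no serving limits, use only spinach: 11 g / 3 g = 3.667 servings × $1.20 = $4.40.

$4.40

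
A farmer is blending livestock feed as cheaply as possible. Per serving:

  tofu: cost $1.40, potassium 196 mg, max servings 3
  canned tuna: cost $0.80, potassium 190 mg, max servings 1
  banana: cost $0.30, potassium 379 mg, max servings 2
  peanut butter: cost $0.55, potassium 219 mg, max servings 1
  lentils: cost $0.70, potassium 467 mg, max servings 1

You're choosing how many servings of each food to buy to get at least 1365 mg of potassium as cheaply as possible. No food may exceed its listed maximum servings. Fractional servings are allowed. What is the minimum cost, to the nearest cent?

Cost per mg of potassium: banana $0.0008, lentils $0.0015, peanut butter $0.0025, canned tuna $0.0042, tofu $0.0071.
Take 2 servings of banana: +758.0 mg potassium for $0.60 (total $0.60, still need 607.0 mg).
Take 1 serving of lentils: +467.0 mg potassium for $0.70 (total $1.30, still need 140.0 mg).
Take 0.6393 servings of peanut butter: +140.0 mg potassium for $0.35 (total $1.65, still need 0.0 mg).
Filling from the cheapest source first is optimal under one linear minimum: $1.65.

$1.65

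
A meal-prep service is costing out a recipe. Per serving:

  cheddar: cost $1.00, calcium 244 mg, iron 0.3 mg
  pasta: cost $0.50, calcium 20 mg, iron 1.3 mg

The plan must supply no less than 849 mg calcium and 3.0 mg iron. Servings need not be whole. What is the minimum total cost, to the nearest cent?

$4.12

With two linear requirements the optimum uses one or two foods; enumerate the corners.
cheddar only: max(849/244, 3.0/0.3) = 10 servings → $10.00.
pasta only: max(849/20, 3.0/1.3) = 42.45 servings → $21.23.
cheddar + pasta with both tight: 3.354 servings and 1.534 servings → $4.12.
So the least-cost plan costs $4.12.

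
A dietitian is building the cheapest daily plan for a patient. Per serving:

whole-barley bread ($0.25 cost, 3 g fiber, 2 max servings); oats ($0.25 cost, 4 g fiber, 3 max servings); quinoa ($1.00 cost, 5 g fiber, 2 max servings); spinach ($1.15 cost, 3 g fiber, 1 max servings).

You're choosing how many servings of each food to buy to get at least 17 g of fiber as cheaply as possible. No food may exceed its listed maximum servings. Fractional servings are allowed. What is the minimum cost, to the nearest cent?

$1.17

Cost per g of fiber: oats $0.0625, whole-barley bread $0.0833, quinoa $0.2000, spinach $0.3833.
Take 3 servings of oats: +12.0 g fiber for $0.75 (total $0.75, still need 5.0 g).
Take 1.667 servings of whole-barley bread: +5.0 g fiber for $0.42 (total $1.17, still need 0.0 g).
Greedy by cheapest-per-g is optimal for a single linear constraint, so the minimum cost is $1.17.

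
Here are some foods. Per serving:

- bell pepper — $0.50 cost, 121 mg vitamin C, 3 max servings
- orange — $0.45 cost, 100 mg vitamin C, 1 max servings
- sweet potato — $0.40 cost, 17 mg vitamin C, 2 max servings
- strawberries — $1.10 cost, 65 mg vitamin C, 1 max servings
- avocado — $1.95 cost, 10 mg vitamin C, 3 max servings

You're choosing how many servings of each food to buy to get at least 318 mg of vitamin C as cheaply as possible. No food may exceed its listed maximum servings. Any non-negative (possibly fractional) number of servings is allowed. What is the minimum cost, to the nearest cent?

$1.31

Cost per mg of vitamin C: bell pepper $0.0041, orange $0.0045, strawberries $0.0169, sweet potato $0.0235, avocado $0.1950.
Take 2.628 servings of bell pepper: +318.0 mg vitamin C for $1.31 (total $1.31, still need 0.0 mg).
Greedy by cheapest-per-mg is optimal for a single linear constraint, so the minimum cost is $1.31.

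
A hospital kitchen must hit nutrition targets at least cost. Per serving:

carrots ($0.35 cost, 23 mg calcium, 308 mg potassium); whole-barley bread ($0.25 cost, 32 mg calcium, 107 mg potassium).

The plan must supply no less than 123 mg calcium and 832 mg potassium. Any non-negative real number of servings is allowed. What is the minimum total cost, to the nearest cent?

Minimising a linear cost over {calcium ≥ 123, potassium ≥ 832, servings ≥ 0} — the optimum is at a vertex, using one or two foods.
carrots only: max(123/23, 832/308) = 5.348 servings → $1.87.
whole-barley bread only: max(123/32, 832/107) = 7.776 servings → $1.94.
carrots + whole-barley bread with both tight: 1.821 servings and 2.535 servings → $1.27.
Cheapest feasible corner: $1.27.

$1.27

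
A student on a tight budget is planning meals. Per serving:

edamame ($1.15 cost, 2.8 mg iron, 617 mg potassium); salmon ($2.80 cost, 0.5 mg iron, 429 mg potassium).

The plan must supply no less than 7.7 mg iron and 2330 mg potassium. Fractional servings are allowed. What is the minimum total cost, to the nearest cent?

Compare the cost at each extreme point of the feasible region.
edamame only: max(7.7/2.8, 2330/617) = 3.776 servings → $4.34.
salmon only: max(7.7/0.5, 2330/429) = 15.4 servings → $43.12.
edamame + salmon with both tight: 2.395 servings and 1.986 servings → $8.32.
The minimum over all feasible corners is $4.34.

$4.34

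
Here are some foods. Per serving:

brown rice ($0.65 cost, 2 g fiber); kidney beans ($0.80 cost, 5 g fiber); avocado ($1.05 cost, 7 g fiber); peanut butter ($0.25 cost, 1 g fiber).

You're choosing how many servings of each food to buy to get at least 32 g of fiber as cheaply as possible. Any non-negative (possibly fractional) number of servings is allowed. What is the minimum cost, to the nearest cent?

Cost per g of fiber: avocado $0.1500, kidney beans $0.1600, peanut butter $0.2500, brown rice $0.3250.
With no serving limits, use only avocado: 32 g / 7 g = 4.571 servings × $1.05 = $4.80.

$4.80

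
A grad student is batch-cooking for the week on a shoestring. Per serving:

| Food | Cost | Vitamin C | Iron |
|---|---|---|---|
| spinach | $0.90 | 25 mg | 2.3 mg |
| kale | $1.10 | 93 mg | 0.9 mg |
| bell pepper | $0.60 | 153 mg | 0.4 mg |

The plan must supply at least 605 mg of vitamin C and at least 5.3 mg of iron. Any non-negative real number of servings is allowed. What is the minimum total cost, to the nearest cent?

$3.71

Two binding constraints pin down two serving amounts, so the optimal mix uses at most two foods. The candidates are each food alone (scaled to the tighter of vitamin C/iron) and each pair with both constraints tight.
spinach only: max(605/25, 5.3/2.3) = 24.2 servings → $21.78.
kale only: max(605/93, 5.3/0.9) = 6.505 servings → $7.16.
bell pepper only: max(605/153, 5.3/0.4) = 13.25 servings → $7.95.
spinach + kale with both targets exact would need a negative amount; discard.
spinach + bell pepper with both tight: 1.664 servings and 3.682 servings → $3.71.
kale + bell pepper with both tight: 5.661 servings and 0.5134 servings → $6.53.
The minimum over all feasible corners is $3.71.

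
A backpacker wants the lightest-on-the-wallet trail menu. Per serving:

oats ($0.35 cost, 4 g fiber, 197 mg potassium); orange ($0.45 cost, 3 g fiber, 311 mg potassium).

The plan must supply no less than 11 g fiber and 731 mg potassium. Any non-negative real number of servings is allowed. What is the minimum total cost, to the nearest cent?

The cheapest plan sits at a corner of the feasible region — with two constraints it uses at most two foods.
oats only: max(11/4, 731/197) = 3.711 servings → $1.30.
orange only: max(11/3, 731/311) = 3.667 servings → $1.65.
oats + orange with both tight: 1.881 servings and 1.159 servings → $1.18.
The minimum over all feasible corners is $1.18.

$1.18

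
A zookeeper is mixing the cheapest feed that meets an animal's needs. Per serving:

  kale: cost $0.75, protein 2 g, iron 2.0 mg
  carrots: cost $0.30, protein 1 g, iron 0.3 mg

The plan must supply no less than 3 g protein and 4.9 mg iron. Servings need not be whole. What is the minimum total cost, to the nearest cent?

This is a tiny linear program; its minimum lies at a vertex of the feasible set. List the vertices and price them.
kale only: max(3/2, 4.9/2.0) = 2.45 servings → $1.84.
carrots only: max(3/1, 4.9/0.3) = 16.33 servings → $4.90.
kale + carrots: intersection lies outside the first quadrant.
The minimum over all feasible corners is $1.84.

$1.84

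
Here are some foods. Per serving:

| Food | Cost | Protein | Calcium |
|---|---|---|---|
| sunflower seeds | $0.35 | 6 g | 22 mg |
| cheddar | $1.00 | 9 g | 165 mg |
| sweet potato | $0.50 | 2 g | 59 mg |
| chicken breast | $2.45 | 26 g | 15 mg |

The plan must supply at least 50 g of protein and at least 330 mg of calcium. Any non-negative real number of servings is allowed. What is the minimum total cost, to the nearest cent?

A basic optimal solution has at most two foods positive. Try each food alone and each pair with both targets met exactly.
sunflower seeds only: max(50/6, 330/22) = 15 servings → $5.25.
cheddar only: max(50/9, 330/165) = 5.556 servings → $5.56.
sweet potato only: max(50/2, 330/59) = 25 servings → $12.50.
chicken breast only: max(50/26, 330/15) = 22 servings → $53.90.
sunflower seeds + cheddar with both tight: 6.667 servings and 1.111 servings → $3.44.
sunflower seeds + sweet potato with both tight: 7.387 servings and 2.839 servings → $4.00.
sunflower seeds + chicken breast: intersection lies outside the first quadrant.
cheddar + sweet potato with both targets exact would need a negative amount; discard.
cheddar + chicken breast with both tight: 1.884 servings and 1.271 servings → $5.00.
sweet potato + chicken breast with both tight: 5.206 servings and 1.523 servings → $6.33.
The minimum over all feasible corners is $3.44.

$3.44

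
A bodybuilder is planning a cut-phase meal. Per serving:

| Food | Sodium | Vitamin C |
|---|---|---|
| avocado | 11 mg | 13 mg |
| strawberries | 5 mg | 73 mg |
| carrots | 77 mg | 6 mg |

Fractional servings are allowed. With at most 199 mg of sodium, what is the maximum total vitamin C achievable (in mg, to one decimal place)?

Vitamin C per mg sodium: strawberries 14.6, avocado 1.182, carrots 0.07792.
With no serving limits, spend the whole sodium allowance on strawberries: 199 mg / 5 mg × 73 mg = 2905.4 mg.

2905.4 mg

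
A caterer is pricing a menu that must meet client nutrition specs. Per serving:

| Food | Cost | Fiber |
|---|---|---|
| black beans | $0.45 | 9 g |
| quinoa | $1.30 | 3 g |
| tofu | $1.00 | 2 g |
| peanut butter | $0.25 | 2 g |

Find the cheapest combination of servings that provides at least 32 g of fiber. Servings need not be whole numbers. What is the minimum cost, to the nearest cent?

Cost per g of fiber: black beans $0.0500, peanut butter $0.1250, quinoa $0.4333, tofu $0.5000.
With no serving limits, use only black beans: 32 g / 9 g = 3.556 servings × $0.45 = $1.60.

$1.60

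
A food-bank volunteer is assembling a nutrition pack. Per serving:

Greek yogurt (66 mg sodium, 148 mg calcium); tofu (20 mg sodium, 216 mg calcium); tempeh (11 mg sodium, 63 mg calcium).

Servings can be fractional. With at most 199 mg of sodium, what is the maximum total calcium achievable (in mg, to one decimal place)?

Calcium per mg sodium: tofu 10.8, tempeh 5.727, Greek yogurt 2.242.
With no serving limits, spend the whole sodium allowance on tofu: 199 mg / 20 mg × 216 mg = 2149.2 mg.

2149.2 mg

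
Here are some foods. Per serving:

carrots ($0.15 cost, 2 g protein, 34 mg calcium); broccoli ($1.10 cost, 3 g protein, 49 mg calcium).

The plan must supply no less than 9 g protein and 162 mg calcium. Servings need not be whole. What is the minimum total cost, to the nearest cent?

At the optimum either one food covers both requirements or two foods hit both targets exactly; no other combination can be cheaper.
carrots only: max(9/2, 162/34) = 4.765 servings → $0.71.
broccoli only: max(9/3, 162/49) = 3.306 servings → $3.64.
carrots + broccoli: intersection lies outside the first quadrant.
The minimum over all feasible corners is $0.71.

$0.71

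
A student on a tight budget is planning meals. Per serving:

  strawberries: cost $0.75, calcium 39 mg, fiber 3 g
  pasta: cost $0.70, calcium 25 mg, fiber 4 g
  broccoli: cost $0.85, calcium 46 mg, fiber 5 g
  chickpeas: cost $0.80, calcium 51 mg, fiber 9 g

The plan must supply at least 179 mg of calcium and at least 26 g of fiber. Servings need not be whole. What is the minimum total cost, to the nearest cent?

$2.81

Check every corner: each single food scaled to meet both minima, and each pair solved so both constraints bind.
strawberries only: max(179/39, 26/3) = 8.667 servings → $6.50.
pasta only: max(179/25, 26/4) = 7.16 servings → $5.01.
broccoli only: max(179/46, 26/5) = 5.2 servings → $4.42.
chickpeas only: max(179/51, 26/9) = 3.51 servings → $2.81.
strawberries + pasta with both tight: 0.8148 servings and 5.889 servings → $4.73.
strawberries + broccoli: the both-tight solution has a negative serving — not a feasible corner.
strawberries + chickpeas with both tight: 1.439 servings and 2.409 servings → $3.01.
pasta + broccoli with both tight: 5.102 servings and 1.119 servings → $4.52.
pasta + chickpeas: intersection lies outside the first quadrant.
broccoli + chickpeas with both tight: 1.792 servings and 1.893 servings → $3.04.
The minimum over all feasible corners is $2.81.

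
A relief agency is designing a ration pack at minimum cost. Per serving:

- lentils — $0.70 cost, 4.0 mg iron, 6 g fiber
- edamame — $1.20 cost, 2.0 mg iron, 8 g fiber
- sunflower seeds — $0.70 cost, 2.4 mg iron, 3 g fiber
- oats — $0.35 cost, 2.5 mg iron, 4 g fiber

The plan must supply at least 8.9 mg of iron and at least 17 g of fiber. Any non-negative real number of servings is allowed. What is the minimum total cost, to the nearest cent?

$1.49

For a min-cost LP with two ≥-constraints, a basic feasible solution has at most two positive variables.
lentils only: max(8.9/4.0, 17/6) = 2.833 servings → $1.98.
edamame only: max(8.9/2.0, 17/8) = 4.45 servings → $5.34.
sunflower seeds only: max(8.9/2.4, 17/3) = 5.667 servings → $3.97.
oats only: max(8.9/2.5, 17/4) = 4.25 servings → $1.49.
lentils + edamame with both tight: 1.86 servings and 0.73 servings → $2.18.
lentils + sunflower seeds: the both-tight solution has a negative serving — not a feasible corner.
lentils + oats: the both-tight solution has a negative serving — not a feasible corner.
edamame + sunflower seeds with both tight: 1.068 servings and 2.818 servings → $3.25.
edamame + oats with both tight: 0.575 servings and 3.1 servings → $1.77.
sunflower seeds + oats: the both-tight solution has a negative serving — not a feasible corner.
So the least-cost plan costs $1.49.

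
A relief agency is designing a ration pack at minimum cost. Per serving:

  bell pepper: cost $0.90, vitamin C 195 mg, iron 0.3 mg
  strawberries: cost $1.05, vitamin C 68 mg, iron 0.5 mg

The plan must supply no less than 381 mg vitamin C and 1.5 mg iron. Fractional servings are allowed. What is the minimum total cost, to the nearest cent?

$3.46

bell pepper only: max(381/195, 1.5/0.3) = 5 servings → $4.50.
strawberries only: max(381/68, 1.5/0.5) = 5.603 servings → $5.88.
bell pepper + strawberries with both tight: 1.148 servings and 2.311 servings → $3.46.
Cheapest feasible corner: $3.46.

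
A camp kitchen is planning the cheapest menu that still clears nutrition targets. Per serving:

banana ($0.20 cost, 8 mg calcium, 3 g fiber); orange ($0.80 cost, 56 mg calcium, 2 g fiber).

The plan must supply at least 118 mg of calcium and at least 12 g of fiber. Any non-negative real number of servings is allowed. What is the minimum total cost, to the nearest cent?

Check every corner: each single food scaled to meet both minima, and each pair solved so both constraints bind.
banana only: max(118/8, 12/3) = 14.75 servings → $2.95.
orange only: max(118/56, 12/2) = 6 servings → $4.80.
banana + orange with both tight: 2.868 servings and 1.697 servings → $1.93.
So the least-cost plan costs $1.93.

$1.93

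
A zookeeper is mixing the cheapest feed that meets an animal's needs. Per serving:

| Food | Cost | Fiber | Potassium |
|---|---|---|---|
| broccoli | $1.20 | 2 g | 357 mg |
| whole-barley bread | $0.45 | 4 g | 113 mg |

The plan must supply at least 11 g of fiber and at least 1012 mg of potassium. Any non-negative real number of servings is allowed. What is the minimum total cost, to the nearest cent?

$3.51

Minimising a linear cost over {fiber ≥ 11, potassium ≥ 1012, servings ≥ 0} — the optimum is at a vertex, using one or two foods.
broccoli only: max(11/2, 1012/357) = 5.5 servings → $6.60.
whole-barley bread only: max(11/4, 1012/113) = 8.956 servings → $4.03.
broccoli + whole-barley bread with both tight: 2.334 servings and 1.583 servings → $3.51.
So the least-cost plan costs $3.51.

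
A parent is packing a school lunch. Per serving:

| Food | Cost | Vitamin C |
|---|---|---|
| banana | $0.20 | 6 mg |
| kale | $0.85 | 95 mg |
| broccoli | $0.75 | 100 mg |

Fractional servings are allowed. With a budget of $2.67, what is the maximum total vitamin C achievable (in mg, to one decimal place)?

Vitamin C per dollar: broccoli 133.3, kale 111.8, banana 30.
With no serving limits, spend the whole cost allowance on broccoli: $2.67 / $0.75 × 100 mg = 356.0 mg.

356.0 mg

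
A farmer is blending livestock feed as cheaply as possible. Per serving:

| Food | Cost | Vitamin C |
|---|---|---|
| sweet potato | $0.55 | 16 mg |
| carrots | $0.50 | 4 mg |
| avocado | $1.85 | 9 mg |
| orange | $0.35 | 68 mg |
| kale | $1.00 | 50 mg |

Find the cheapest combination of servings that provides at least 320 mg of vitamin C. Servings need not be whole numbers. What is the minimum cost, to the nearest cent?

$1.65

Cost per mg of vitamin C: orange $0.0051, kale $0.0200, sweet potato $0.0344, carrots $0.1250, avocado $0.2056.
With no serving limits, use only orange: 320 mg / 68 mg = 4.706 servings × $0.35 = $1.65.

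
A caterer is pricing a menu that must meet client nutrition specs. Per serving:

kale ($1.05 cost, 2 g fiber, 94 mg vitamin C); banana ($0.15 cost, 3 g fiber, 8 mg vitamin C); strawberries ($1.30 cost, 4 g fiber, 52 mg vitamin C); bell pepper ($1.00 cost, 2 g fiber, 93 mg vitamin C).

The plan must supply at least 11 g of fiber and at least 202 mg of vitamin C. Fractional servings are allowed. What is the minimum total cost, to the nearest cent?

$2.32

The cheapest plan sits at a corner of the feasible region — with two constraints it uses at most two foods.
kale only: max(11/2, 202/94) = 5.5 servings → $5.78.
banana only: max(11/3, 202/8) = 25.25 servings → $3.79.
strawberries only: max(11/4, 202/52) = 3.885 servings → $5.05.
bell pepper only: max(11/2, 202/93) = 5.5 servings → $5.50.
kale + banana with both tight: 1.947 servings and 2.368 servings → $2.40.
kale + strawberries with both tight: 0.8676 servings and 2.316 servings → $3.92.
kale + bell pepper: the both-tight solution has a negative serving — not a feasible corner.
banana + strawberries with both targets exact would need a negative amount; discard.
banana + bell pepper with both tight: 2.354 servings and 1.97 servings → $2.32.
strawberries + bell pepper with both tight: 2.31 servings and 0.8806 servings → $3.88.
Cheapest feasible corner: $2.32.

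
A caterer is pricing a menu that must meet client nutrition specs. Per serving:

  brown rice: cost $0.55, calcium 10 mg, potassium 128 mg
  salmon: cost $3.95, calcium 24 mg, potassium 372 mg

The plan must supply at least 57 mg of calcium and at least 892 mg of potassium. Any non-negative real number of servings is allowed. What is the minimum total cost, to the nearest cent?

$3.83

At the optimum either one food covers both requirements or two foods hit both targets exactly; no other combination can be cheaper.
brown rice only: max(57/10, 892/128) = 6.969 servings → $3.83.
salmon only: max(57/24, 892/372) = 2.398 servings → $9.47.
brown rice + salmon: intersection lies outside the first quadrant.
So the least-cost plan costs $3.83.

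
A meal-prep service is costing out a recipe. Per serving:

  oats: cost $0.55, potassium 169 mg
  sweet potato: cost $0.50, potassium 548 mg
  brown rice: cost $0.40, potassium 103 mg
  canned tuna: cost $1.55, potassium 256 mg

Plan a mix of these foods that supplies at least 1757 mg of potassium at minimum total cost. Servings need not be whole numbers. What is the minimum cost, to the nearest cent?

$1.60

Cost per mg of potassium: sweet potato $0.0009, oats $0.0033, brown rice $0.0039, canned tuna $0.0061.
With no serving limits, use only sweet potato: 1757 mg / 548 mg = 3.206 servings × $0.50 = $1.60.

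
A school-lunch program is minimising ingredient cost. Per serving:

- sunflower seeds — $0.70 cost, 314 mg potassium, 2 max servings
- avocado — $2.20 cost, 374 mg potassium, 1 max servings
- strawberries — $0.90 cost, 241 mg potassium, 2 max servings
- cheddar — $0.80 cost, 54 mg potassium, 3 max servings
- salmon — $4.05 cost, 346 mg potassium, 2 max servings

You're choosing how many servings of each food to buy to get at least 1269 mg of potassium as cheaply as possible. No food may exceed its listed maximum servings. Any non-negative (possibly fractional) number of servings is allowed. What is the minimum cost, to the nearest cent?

$4.14

Cost per mg of potassium: sunflower seeds $0.0022, strawberries $0.0037, avocado $0.0059, salmon $0.0117, cheddar $0.0148.
Take 2 servings of sunflower seeds: +628.0 mg potassium for $1.40 (total $1.40, still need 641.0 mg).
Take 2 servings of strawberries: +482.0 mg potassium for $1.80 (total $3.20, still need 159.0 mg).
Take 0.4251 servings of avocado: +159.0 mg potassium for $0.94 (total $4.14, still need 0.0 mg).
Filling from the cheapest source first is optimal under one linear minimum: $4.14.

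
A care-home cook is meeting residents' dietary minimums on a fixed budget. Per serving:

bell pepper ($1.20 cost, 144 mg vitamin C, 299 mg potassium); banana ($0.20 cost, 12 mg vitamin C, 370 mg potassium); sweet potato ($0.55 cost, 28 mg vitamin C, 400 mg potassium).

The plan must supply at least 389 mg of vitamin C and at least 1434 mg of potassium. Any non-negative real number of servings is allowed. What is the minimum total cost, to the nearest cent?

$3.42

An LP optimum is at a vertex; with two nutrient constraints at most two foods are used. Check each candidate.
bell pepper only: max(389/144, 1434/299) = 4.796 servings → $5.76.
banana only: max(389/12, 1434/370) = 32.42 servings → $6.48.
sweet potato only: max(389/28, 1434/400) = 13.89 servings → $7.64.
bell pepper + banana with both tight: 2.55 servings and 1.815 servings → $3.42.
bell pepper + sweet potato with both tight: 2.345 servings and 1.832 servings → $3.82.
banana + sweet potato: the both-tight solution has a negative serving — not a feasible corner.
So the least-cost plan costs $3.42.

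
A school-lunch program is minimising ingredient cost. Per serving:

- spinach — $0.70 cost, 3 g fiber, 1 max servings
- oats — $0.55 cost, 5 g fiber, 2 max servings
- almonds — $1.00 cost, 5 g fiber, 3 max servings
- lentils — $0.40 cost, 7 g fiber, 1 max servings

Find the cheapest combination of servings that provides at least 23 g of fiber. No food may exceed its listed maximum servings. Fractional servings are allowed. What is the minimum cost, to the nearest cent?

Cost per g of fiber: lentils $0.0571, oats $0.1100, almonds $0.2000, spinach $0.2333.
Take 1 serving of lentils: +7.0 g fiber for $0.40 (total $0.40, still need 16.0 g).
Take 2 servings of oats: +10.0 g fiber for $1.10 (total $1.50, still need 6.0 g).
Take 1.2 servings of almonds: +6.0 g fiber for $1.20 (total $2.70, still need 0.0 g).
Greedy by cheapest-per-g is optimal for a single linear constraint, so the minimum cost is $2.70.

$2.70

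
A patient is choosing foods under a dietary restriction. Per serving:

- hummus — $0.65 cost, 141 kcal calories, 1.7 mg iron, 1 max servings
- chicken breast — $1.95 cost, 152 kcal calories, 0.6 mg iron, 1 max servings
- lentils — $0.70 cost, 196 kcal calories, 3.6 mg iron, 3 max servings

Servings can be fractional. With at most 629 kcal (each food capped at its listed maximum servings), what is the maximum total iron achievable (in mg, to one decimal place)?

Iron per kcal: lentils 0.01837, hummus 0.01206, chicken breast 0.003947.
Take 3 servings of lentils: uses 588 kcal, +10.8 mg iron (running total 10.8 mg).
Take 0.2908 servings of hummus: uses 41 kcal, +0.5 mg iron (running total 11.3 mg).
Filling greedily by iron-per-kcal is optimal for one linear limit, giving 11.3 mg.

11.3 mg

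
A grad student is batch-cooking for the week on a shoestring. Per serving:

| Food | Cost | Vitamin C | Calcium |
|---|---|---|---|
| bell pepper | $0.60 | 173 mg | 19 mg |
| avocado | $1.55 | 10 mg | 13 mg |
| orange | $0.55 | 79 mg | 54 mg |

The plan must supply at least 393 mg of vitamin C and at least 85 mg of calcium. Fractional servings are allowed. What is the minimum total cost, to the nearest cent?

The cheapest plan sits at a corner of the feasible region — with two constraints it uses at most two foods.
bell pepper only: max(393/173, 85/19) = 4.474 servings → $2.68.
avocado only: max(393/10, 85/13) = 39.3 servings → $60.91.
orange only: max(393/79, 85/54) = 4.975 servings → $2.74.
bell pepper + avocado with both tight: 2.068 servings and 3.515 servings → $6.69.
bell pepper + orange with both tight: 1.85 servings and 0.9231 servings → $1.62.
avocado + orange: the both-tight solution has a negative serving — not a feasible corner.
The minimum over all feasible corners is $1.62.

$1.62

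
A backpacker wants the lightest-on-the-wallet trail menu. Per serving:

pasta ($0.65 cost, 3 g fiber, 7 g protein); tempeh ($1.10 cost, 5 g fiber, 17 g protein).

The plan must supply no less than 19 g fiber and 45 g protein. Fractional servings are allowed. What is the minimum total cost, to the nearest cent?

An LP optimum is at a vertex; with two nutrient constraints at most two foods are used. Check each candidate.
pasta only: max(19/3, 45/7) = 6.429 servings → $4.18.
tempeh only: max(19/5, 45/17) = 3.8 servings → $4.18.
pasta + tempeh with both tight: 6.125 servings and 0.125 servings → $4.12.
So the least-cost plan costs $4.12.

$4.12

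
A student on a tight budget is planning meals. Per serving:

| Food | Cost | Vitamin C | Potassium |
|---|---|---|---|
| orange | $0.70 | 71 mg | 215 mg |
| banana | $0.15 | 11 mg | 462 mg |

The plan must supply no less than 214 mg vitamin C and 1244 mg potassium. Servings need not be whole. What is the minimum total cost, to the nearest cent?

For a min-cost LP with two ≥-constraints, a basic feasible solution has at most two positive variables.
orange only: max(214/71, 1244/215) = 5.786 servings → $4.05.
banana only: max(214/11, 1244/462) = 19.45 servings → $2.92.
orange + banana with both tight: 2.799 servings and 1.39 servings → $2.17.
So the least-cost plan costs $2.17.

$2.17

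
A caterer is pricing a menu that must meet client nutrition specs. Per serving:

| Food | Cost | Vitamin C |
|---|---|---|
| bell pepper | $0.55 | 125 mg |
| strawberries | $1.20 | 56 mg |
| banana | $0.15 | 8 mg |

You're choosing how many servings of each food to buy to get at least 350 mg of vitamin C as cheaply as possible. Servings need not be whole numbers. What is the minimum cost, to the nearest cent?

Cost per mg of vitamin C: bell pepper $0.0044, banana $0.0187, strawberries $0.0214.
With no serving limits, use only bell pepper: 350 mg / 125 mg = 2.8 servings × $0.55 = $1.54.

$1.54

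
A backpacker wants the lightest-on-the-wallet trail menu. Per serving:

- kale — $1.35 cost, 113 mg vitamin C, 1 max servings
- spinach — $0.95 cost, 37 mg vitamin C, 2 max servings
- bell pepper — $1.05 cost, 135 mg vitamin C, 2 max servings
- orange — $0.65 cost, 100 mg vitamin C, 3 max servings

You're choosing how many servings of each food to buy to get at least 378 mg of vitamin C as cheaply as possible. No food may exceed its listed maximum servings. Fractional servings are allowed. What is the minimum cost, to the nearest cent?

$2.56

Cost per mg of vitamin C: orange $0.0065, bell pepper $0.0078, kale $0.0119, spinach $0.0257.
Take 3 servings of orange: +300.0 mg vitamin C for $1.95 (total $1.95, still need 78.0 mg).
Take 0.5778 servings of bell pepper: +78.0 mg vitamin C for $0.61 (total $2.56, still need 0.0 mg).
Filling from the cheapest source first is optimal under one linear minimum: $2.56.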